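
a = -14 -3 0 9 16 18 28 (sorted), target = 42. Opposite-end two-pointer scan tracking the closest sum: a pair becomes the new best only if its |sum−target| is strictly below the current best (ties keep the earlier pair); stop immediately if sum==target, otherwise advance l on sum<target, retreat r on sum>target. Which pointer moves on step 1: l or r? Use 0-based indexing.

l

l=0 r=6: -14+28=14 d=28 *, l++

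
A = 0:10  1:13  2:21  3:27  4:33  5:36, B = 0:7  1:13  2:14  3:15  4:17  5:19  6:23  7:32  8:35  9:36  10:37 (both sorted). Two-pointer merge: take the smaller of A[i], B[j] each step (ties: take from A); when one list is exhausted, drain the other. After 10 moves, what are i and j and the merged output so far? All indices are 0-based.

[i=0,j=0] A[i]=10>B[j]=7 take 7 → j++
[i=0,j=1] A[i]=10<=B[j]=13 take 10 → i++
[i=1,j=1] A[i]=13<=B[j]=13 take 13 → i++
[i=2,j=1] A[i]=21>B[j]=13 take 13 → j++
[i=2,j=2] A[i]=21>B[j]=14 take 14 → j++
[i=2,j=3] A[i]=21>B[j]=15 take 15 → j++
[i=2,j=4] A[i]=21>B[j]=17 take 17 → j++
[i=2,j=5] A[i]=21>B[j]=19 take 19 → j++
[i=2,j=6] A[i]=21<=B[j]=23 take 21 → i++
[i=3,j=6] A[i]=27>B[j]=23 take 23 → j++

i=3, j=7, merged so far=[7, 10, 13, 13, 14, 15, 17, 19, 21, 23]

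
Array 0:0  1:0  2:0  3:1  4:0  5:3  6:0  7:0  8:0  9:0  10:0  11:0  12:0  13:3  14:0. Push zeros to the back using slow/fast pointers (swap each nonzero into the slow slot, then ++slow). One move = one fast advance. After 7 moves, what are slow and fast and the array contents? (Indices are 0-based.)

slow=0 fast=0: a[fast]=0, fast++
slow=0 fast=1: a[fast]=0, fast++
slow=0 fast=2: a[fast]=0, fast++
slow=0 fast=3: a[fast]=1≠0 swap→a[0]=1, slow++,fast++
slow=1 fast=4: a[fast]=0, fast++
slow=1 fast=5: a[fast]=3≠0 swap→a[1]=3, slow++,fast++
slow=2 fast=6: a[fast]=0, fast++

slow=2, fast=7, a=[1, 3, 0, 0, 0, 0, 0, 0, 0, 0, 0, 0, 0, 3, 0]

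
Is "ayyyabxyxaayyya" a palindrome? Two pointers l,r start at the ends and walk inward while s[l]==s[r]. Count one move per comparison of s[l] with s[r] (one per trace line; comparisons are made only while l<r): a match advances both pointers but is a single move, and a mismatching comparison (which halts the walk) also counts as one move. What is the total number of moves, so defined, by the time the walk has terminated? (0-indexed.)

6 moves

[0,14] 'a'=='a' → l++,r--
[1,13] 'y'=='y' → l++,r--
[2,12] 'y'=='y' → l++,r--
[3,11] 'y'=='y' → l++,r--
[4,10] 'a'=='a' → l++,r--
[5,9] 'b'!='a' → stop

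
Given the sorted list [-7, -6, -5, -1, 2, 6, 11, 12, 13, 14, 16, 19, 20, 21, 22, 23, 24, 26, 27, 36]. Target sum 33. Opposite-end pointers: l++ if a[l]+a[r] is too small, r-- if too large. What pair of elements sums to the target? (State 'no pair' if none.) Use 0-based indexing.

(6, 27)

[0,19] -7+36=29 <33 → l++
[1,19] -6+36=30 <33 → l++
[2,19] -5+36=31 <33 → l++
[3,19] -1+36=35 >33 → r--
[3,18] -1+27=26 <33 → l++
[4,18] 2+27=29 <33 → l++
[5,18] 6+27=33 → found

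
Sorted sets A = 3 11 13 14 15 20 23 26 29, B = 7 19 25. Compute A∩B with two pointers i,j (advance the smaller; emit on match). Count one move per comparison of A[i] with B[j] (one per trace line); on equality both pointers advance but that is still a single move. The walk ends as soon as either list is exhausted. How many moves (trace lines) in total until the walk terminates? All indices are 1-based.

i=1 j=1: 3<7, i++
i=2 j=1: 11>7, j++
i=2 j=2: 11<19, i++
i=3 j=2: 13<19, i++
i=4 j=2: 14<19, i++
i=5 j=2: 15<19, i++
i=6 j=2: 20>19, j++
i=6 j=3: 20<25, i++
i=7 j=3: 23<25, i++
i=8 j=3: 26>25, j++

10 moves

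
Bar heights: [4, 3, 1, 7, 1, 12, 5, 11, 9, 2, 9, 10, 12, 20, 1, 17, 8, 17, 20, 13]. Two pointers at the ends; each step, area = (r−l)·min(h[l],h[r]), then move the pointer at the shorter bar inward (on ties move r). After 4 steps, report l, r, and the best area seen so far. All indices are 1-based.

l=1 r=20: min(4,13)*19=76 best=76 *, l++
l=2 r=20: min(3,13)*18=54 best=76, l++
l=3 r=20: min(1,13)*17=17 best=76, l++
l=4 r=20: min(7,13)*16=112 best=112 *, l++

l=5, r=20, best area=112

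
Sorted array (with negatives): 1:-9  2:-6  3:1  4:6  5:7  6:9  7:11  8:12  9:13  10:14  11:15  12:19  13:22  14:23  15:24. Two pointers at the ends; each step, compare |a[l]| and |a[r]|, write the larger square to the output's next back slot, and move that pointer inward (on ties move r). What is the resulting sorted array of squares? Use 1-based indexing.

[1, 36, 36, 49, 81, 81, 121, 144, 169, 196, 225, 361, 484, 529, 576]

l=1 r=15: |-9|<=|24| out[15]=576, r--
l=1 r=14: |-9|<=|23| out[14]=529, r--
l=1 r=13: |-9|<=|22| out[13]=484, r--
l=1 r=12: |-9|<=|19| out[12]=361, r--
l=1 r=11: |-9|<=|15| out[11]=225, r--
l=1 r=10: |-9|<=|14| out[10]=196, r--
l=1 r=9: |-9|<=|13| out[9]=169, r--
l=1 r=8: |-9|<=|12| out[8]=144, r--
l=1 r=7: |-9|<=|11| out[7]=121, r--
l=1 r=6: |-9|<=|9| out[6]=81, r--
l=1 r=5: |-9|>|7| out[5]=81, l++
l=2 r=5: |-6|<=|7| out[4]=49, r--
l=2 r=4: |-6|<=|6| out[3]=36, r--
l=2 r=3: |-6|>|1| out[2]=36, l++
l=3 r=3: |1|<=|1| out[1]=1, r--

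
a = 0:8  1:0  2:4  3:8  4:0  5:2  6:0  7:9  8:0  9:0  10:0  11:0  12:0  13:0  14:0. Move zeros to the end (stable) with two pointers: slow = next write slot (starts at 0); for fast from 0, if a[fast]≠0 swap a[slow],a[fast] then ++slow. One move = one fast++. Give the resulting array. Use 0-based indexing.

[8, 4, 8, 2, 9, 0, 0, 0, 0, 0, 0, 0, 0, 0, 0]

slow=0 fast=0: a[fast]=8≠0 swap→a[0]=8, slow++,fast++
slow=1 fast=1: a[fast]=0, fast++
slow=1 fast=2: a[fast]=4≠0 swap→a[1]=4, slow++,fast++
slow=2 fast=3: a[fast]=8≠0 swap→a[2]=8, slow++,fast++
slow=3 fast=4: a[fast]=0, fast++
slow=3 fast=5: a[fast]=2≠0 swap→a[3]=2, slow++,fast++
slow=4 fast=6: a[fast]=0, fast++
slow=4 fast=7: a[fast]=9≠0 swap→a[4]=9, slow++,fast++
slow=5 fast=8: a[fast]=0, fast++
slow=5 fast=9: a[fast]=0, fast++
slow=5 fast=10: a[fast]=0, fast++
slow=5 fast=11: a[fast]=0, fast++
slow=5 fast=12: a[fast]=0, fast++
slow=5 fast=13: a[fast]=0, fast++
slow=5 fast=14: a[fast]=0, fast++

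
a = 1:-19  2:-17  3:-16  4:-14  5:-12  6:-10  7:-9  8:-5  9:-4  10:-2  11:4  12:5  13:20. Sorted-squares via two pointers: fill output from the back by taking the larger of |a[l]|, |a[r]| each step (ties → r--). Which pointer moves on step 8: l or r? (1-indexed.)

l

[1,13] |-19|<=|20| out[13]=400 → r--
[1,12] |-19|>|5| out[12]=361 → l++
[2,12] |-17|>|5| out[11]=289 → l++
[3,12] |-16|>|5| out[10]=256 → l++
[4,12] |-14|>|5| out[9]=196 → l++
[5,12] |-12|>|5| out[8]=144 → l++
[6,12] |-10|>|5| out[7]=100 → l++
[7,12] |-9|>|5| out[6]=81 → l++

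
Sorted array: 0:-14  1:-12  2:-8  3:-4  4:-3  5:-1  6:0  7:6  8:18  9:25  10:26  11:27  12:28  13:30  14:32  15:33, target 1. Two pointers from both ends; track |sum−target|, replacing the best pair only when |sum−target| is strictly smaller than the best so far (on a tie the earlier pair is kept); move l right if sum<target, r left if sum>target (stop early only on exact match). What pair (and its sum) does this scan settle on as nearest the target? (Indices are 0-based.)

pair (-4, 6) with sum 2 (|Δ|=1)

l=0 r=15: -14+33=19 d=18 *, r--
l=0 r=14: -14+32=18 d=17 *, r--
l=0 r=13: -14+30=16 d=15 *, r--
l=0 r=12: -14+28=14 d=13 *, r--
l=0 r=11: -14+27=13 d=12 *, r--
l=0 r=10: -14+26=12 d=11 *, r--
l=0 r=9: -14+25=11 d=10 *, r--
l=0 r=8: -14+18=4 d=3 *, r--
l=0 r=7: -14+6=-8 d=9, l++
l=1 r=7: -12+6=-6 d=7, l++
l=2 r=7: -8+6=-2 d=3, l++
l=3 r=7: -4+6=2 d=1 *, r--
l=3 r=6: -4+0=-4 d=5, l++
l=4 r=6: -3+0=-3 d=4, l++
l=5 r=6: -1+0=-1 d=2, l++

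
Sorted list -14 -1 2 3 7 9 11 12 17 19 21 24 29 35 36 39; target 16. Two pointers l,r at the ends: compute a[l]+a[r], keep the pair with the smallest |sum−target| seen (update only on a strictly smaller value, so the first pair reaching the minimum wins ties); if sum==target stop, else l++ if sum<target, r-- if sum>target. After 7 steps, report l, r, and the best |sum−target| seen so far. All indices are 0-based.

[0,15] -14+39=25 d=9 * → r--
[0,14] -14+36=22 d=6 * → r--
[0,13] -14+35=21 d=5 * → r--
[0,12] -14+29=15 d=1 * → l++
[1,12] -1+29=28 d=12 → r--
[1,11] -1+24=23 d=7 → r--
[1,10] -1+21=20 d=4 → r--

l=1, r=9, best |Δ|=1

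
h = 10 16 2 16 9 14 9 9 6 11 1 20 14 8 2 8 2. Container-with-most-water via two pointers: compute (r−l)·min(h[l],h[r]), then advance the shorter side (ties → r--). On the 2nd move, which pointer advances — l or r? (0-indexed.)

[0,16] min(10,2)*16=32 best=32 * → r--
[0,15] min(10,8)*15=120 best=120 * → r--

r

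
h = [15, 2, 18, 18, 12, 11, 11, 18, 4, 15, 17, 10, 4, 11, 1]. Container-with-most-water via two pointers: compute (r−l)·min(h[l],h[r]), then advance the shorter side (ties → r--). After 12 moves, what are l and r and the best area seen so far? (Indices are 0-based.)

[0,14] min(15,1)*14=14 best=14 * → r--
[0,13] min(15,11)*13=143 best=143 * → r--
[0,12] min(15,4)*12=48 best=143 → r--
[0,11] min(15,10)*11=110 best=143 → r--
[0,10] min(15,17)*10=150 best=150 * → l++
[1,10] min(2,17)*9=18 best=150 → l++
[2,10] min(18,17)*8=136 best=150 → r--
[2,9] min(18,15)*7=105 best=150 → r--
[2,8] min(18,4)*6=24 best=150 → r--
[2,7] min(18,18)*5=90 best=150 → r--
[2,6] min(18,11)*4=44 best=150 → r--
[2,5] min(18,11)*3=33 best=150 → r--

l=2, r=4, best area=150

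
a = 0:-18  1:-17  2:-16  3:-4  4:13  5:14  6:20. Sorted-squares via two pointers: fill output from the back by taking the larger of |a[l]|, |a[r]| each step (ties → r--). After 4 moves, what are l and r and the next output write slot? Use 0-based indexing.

l=3, r=5, next write slot=2

l=0 r=6: |-18|<=|20| out[6]=400, r--
l=0 r=5: |-18|>|14| out[5]=324, l++
l=1 r=5: |-17|>|14| out[4]=289, l++
l=2 r=5: |-16|>|14| out[3]=256, l++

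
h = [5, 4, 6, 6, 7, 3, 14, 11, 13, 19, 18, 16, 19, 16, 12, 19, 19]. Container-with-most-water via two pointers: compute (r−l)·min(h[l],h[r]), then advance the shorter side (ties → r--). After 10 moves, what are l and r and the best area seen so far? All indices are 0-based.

l=9, r=15, best area=140

l=0 r=16: min(5,19)*16=80 best=80 *, l++
l=1 r=16: min(4,19)*15=60 best=80, l++
l=2 r=16: min(6,19)*14=84 best=84 *, l++
l=3 r=16: min(6,19)*13=78 best=84, l++
l=4 r=16: min(7,19)*12=84 best=84, l++
l=5 r=16: min(3,19)*11=33 best=84, l++
l=6 r=16: min(14,19)*10=140 best=140 *, l++
l=7 r=16: min(11,19)*9=99 best=140, l++
l=8 r=16: min(13,19)*8=104 best=140, l++
l=9 r=16: min(19,19)*7=133 best=140, r--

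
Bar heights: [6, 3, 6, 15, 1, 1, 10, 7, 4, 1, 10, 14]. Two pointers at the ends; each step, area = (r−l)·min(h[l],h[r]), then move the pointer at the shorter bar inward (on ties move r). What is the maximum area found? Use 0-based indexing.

max area = 112

[0,11] min(6,14)*11=66 best=66 * → l++
[1,11] min(3,14)*10=30 best=66 → l++
[2,11] min(6,14)*9=54 best=66 → l++
[3,11] min(15,14)*8=112 best=112 * → r--
[3,10] min(15,10)*7=70 best=112 → r--
[3,9] min(15,1)*6=6 best=112 → r--
[3,8] min(15,4)*5=20 best=112 → r--
[3,7] min(15,7)*4=28 best=112 → r--
[3,6] min(15,10)*3=30 best=112 → r--
[3,5] min(15,1)*2=2 best=112 → r--
[3,4] min(15,1)*1=1 best=112 → r--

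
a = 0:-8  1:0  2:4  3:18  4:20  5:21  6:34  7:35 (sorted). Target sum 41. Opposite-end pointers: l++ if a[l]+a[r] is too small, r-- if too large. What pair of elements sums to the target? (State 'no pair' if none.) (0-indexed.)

(20, 21)

l=0 r=7: -8+35=27 <41, l++
l=1 r=7: 0+35=35 <41, l++
l=2 r=7: 4+35=39 <41, l++
l=3 r=7: 18+35=53 >41, r--
l=3 r=6: 18+34=52 >41, r--
l=3 r=5: 18+21=39 <41, l++
l=4 r=5: 20+21=41, found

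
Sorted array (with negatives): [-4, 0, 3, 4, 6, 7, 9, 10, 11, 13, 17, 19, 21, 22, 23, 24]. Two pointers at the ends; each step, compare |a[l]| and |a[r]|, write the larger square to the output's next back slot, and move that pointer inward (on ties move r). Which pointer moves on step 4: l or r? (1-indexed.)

r

[1,16] |-4|<=|24| out[16]=576 → r--
[1,15] |-4|<=|23| out[15]=529 → r--
[1,14] |-4|<=|22| out[14]=484 → r--
[1,13] |-4|<=|21| out[13]=441 → r--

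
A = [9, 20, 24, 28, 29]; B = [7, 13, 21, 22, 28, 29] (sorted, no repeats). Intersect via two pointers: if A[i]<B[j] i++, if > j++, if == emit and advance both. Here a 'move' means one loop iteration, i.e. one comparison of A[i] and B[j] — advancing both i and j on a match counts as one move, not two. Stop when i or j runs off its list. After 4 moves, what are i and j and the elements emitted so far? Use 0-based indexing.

i=0 j=0: 9>7, j++
i=0 j=1: 9<13, i++
i=1 j=1: 20>13, j++
i=1 j=2: 20<21, i++

i=2, j=2, emitted=[]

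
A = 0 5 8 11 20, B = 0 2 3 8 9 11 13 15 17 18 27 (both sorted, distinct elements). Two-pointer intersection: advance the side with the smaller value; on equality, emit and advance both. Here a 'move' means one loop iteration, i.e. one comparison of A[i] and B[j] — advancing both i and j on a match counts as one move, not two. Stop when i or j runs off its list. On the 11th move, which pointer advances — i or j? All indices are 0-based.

j

i=0 j=0: 0==0 emit, i++,j++
i=1 j=1: 5>2, j++
i=1 j=2: 5>3, j++
i=1 j=3: 5<8, i++
i=2 j=3: 8==8 emit, i++,j++
i=3 j=4: 11>9, j++
i=3 j=5: 11==11 emit, i++,j++
i=4 j=6: 20>13, j++
i=4 j=7: 20>15, j++
i=4 j=8: 20>17, j++
i=4 j=9: 20>18, j++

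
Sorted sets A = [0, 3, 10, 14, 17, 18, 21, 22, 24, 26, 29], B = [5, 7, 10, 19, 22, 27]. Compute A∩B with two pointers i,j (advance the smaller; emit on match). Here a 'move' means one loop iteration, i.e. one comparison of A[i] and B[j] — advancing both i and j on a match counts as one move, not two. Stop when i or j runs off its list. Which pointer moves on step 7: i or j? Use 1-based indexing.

i=1 j=1: 0<5, i++
i=2 j=1: 3<5, i++
i=3 j=1: 10>5, j++
i=3 j=2: 10>7, j++
i=3 j=3: 10==10 emit, i++,j++
i=4 j=4: 14<19, i++
i=5 j=4: 17<19, i++

i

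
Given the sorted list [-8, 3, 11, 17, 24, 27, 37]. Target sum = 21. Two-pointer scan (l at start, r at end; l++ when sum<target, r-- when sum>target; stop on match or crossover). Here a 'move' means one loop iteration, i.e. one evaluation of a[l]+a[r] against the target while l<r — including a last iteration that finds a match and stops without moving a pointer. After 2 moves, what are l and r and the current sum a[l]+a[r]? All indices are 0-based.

l=0 r=6: -8+37=29 >21, r--
l=0 r=5: -8+27=19 <21, l++

l=1, r=5, sum=30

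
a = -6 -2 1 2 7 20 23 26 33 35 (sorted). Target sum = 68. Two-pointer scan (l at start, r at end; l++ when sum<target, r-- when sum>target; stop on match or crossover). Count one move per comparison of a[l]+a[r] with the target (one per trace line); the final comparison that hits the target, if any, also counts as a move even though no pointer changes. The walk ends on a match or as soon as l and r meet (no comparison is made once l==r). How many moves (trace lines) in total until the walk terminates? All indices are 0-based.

9 moves

[0,9] -6+35=29 <68 → l++
[1,9] -2+35=33 <68 → l++
[2,9] 1+35=36 <68 → l++
[3,9] 2+35=37 <68 → l++
[4,9] 7+35=42 <68 → l++
[5,9] 20+35=55 <68 → l++
[6,9] 23+35=58 <68 → l++
[7,9] 26+35=61 <68 → l++
[8,9] 33+35=68 → found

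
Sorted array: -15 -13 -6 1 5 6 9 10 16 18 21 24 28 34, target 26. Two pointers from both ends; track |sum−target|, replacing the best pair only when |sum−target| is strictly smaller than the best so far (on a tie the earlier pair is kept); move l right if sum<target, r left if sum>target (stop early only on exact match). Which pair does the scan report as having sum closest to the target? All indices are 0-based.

pair (5, 21) with sum 26 (|Δ|=0)

[0,13] -15+34=19 d=7 * → l++
[1,13] -13+34=21 d=5 * → l++
[2,13] -6+34=28 d=2 * → r--
[2,12] -6+28=22 d=4 → l++
[3,12] 1+28=29 d=3 → r--
[3,11] 1+24=25 d=1 * → l++
[4,11] 5+24=29 d=3 → r--
[4,10] 5+21=26 d=0 * → stop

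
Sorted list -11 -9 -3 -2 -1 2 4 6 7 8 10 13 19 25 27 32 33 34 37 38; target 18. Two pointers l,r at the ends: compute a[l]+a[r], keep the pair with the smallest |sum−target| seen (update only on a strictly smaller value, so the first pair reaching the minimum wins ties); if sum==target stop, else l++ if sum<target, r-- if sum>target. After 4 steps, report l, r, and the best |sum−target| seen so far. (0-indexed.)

l=0, r=15, best |Δ|=4

l=0 r=19: -11+38=27 d=9 *, r--
l=0 r=18: -11+37=26 d=8 *, r--
l=0 r=17: -11+34=23 d=5 *, r--
l=0 r=16: -11+33=22 d=4 *, r--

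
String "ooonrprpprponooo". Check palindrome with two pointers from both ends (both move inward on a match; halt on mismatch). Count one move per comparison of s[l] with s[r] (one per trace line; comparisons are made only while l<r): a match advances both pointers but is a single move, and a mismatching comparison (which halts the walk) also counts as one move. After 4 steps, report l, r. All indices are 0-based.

[0,15] 'o'=='o' → l++,r--
[1,14] 'o'=='o' → l++,r--
[2,13] 'o'=='o' → l++,r--
[3,12] 'n'=='n' → l++,r--

l=4, r=11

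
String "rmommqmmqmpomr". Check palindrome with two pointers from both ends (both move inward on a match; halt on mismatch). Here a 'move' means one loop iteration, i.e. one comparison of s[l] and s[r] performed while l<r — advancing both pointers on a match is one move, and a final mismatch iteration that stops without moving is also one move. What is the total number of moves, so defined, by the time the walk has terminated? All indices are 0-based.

4 moves

l=0 r=13: 'r'=='r', l++,r--
l=1 r=12: 'm'=='m', l++,r--
l=2 r=11: 'o'=='o', l++,r--
l=3 r=10: 'm'!='p', stop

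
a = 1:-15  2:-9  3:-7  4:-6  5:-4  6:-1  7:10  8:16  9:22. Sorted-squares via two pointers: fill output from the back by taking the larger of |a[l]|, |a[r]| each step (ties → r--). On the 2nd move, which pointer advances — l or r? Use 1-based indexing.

r

[1,9] |-15|<=|22| out[9]=484 → r--
[1,8] |-15|<=|16| out[8]=256 → r--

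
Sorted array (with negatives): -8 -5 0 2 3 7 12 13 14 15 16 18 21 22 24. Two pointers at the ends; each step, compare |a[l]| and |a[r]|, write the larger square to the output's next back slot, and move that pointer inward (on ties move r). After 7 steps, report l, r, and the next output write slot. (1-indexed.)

l=1, r=8, next write slot=8

l=1 r=15: |-8|<=|24| out[15]=576, r--
l=1 r=14: |-8|<=|22| out[14]=484, r--
l=1 r=13: |-8|<=|21| out[13]=441, r--
l=1 r=12: |-8|<=|18| out[12]=324, r--
l=1 r=11: |-8|<=|16| out[11]=256, r--
l=1 r=10: |-8|<=|15| out[10]=225, r--
l=1 r=9: |-8|<=|14| out[9]=196, r--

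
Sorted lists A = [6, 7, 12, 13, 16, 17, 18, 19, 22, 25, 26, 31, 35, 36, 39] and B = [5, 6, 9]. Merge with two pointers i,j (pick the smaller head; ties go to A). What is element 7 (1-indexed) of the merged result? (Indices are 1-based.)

[i=1,j=1] A[i]=6>B[j]=5 take 5 → j++
[i=1,j=2] A[i]=6<=B[j]=6 take 6 → i++
[i=2,j=2] A[i]=7>B[j]=6 take 6 → j++
[i=2,j=3] A[i]=7<=B[j]=9 take 7 → i++
[i=3,j=3] A[i]=12>B[j]=9 take 9 → j++
[i=3,j=4] B done, take A[i]=12 → i++
[i=4,j=4] B done, take A[i]=13 → i++
[i=5,j=4] B done, take A[i]=16 → i++
[i=6,j=4] B done, take A[i]=17 → i++
[i=7,j=4] B done, take A[i]=18 → i++
[i=8,j=4] B done, take A[i]=19 → i++
[i=9,j=4] B done, take A[i]=22 → i++
[i=10,j=4] B done, take A[i]=25 → i++
[i=11,j=4] B done, take A[i]=26 → i++
[i=12,j=4] B done, take A[i]=31 → i++
[i=13,j=4] B done, take A[i]=35 → i++
[i=14,j=4] B done, take A[i]=36 → i++
[i=15,j=4] B done, take A[i]=39 → i++

merged[7] = 13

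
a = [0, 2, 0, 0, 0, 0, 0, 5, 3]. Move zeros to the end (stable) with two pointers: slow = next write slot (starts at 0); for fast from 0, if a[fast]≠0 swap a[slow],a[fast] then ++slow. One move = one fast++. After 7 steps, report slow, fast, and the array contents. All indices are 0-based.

slow=1, fast=7, a=[2, 0, 0, 0, 0, 0, 0, 5, 3]

slow=0 fast=0: a[fast]=0, fast++
slow=0 fast=1: a[fast]=2≠0 swap→a[0]=2, slow++,fast++
slow=1 fast=2: a[fast]=0, fast++
slow=1 fast=3: a[fast]=0, fast++
slow=1 fast=4: a[fast]=0, fast++
slow=1 fast=5: a[fast]=0, fast++
slow=1 fast=6: a[fast]=0, fast++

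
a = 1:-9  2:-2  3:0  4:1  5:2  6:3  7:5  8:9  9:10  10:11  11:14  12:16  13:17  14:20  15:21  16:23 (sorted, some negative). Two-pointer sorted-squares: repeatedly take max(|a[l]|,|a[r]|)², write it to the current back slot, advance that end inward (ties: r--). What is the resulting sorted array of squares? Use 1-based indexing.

[0, 1, 4, 4, 9, 25, 81, 81, 100, 121, 196, 256, 289, 400, 441, 529]

[1,16] |-9|<=|23| out[16]=529 → r--
[1,15] |-9|<=|21| out[15]=441 → r--
[1,14] |-9|<=|20| out[14]=400 → r--
[1,13] |-9|<=|17| out[13]=289 → r--
[1,12] |-9|<=|16| out[12]=256 → r--
[1,11] |-9|<=|14| out[11]=196 → r--
[1,10] |-9|<=|11| out[10]=121 → r--
[1,9] |-9|<=|10| out[9]=100 → r--
[1,8] |-9|<=|9| out[8]=81 → r--
[1,7] |-9|>|5| out[7]=81 → l++
[2,7] |-2|<=|5| out[6]=25 → r--
[2,6] |-2|<=|3| out[5]=9 → r--
[2,5] |-2|<=|2| out[4]=4 → r--
[2,4] |-2|>|1| out[3]=4 → l++
[3,4] |0|<=|1| out[2]=1 → r--
[3,3] |0|<=|0| out[1]=0 → r--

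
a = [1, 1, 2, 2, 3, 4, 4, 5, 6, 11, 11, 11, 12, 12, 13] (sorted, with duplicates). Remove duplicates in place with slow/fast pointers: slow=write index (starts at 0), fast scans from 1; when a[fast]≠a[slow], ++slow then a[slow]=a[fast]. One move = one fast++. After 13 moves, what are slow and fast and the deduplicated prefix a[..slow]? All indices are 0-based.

(s=0,f=1) a[fast]=1=a[slow] dup → fast++
(s=0,f=2) a[fast]=2≠a[slow]=1 write a[1]=2 → slow++,fast++
(s=1,f=3) a[fast]=2=a[slow] dup → fast++
(s=1,f=4) a[fast]=3≠a[slow]=2 write a[2]=3 → slow++,fast++
(s=2,f=5) a[fast]=4≠a[slow]=3 write a[3]=4 → slow++,fast++
(s=3,f=6) a[fast]=4=a[slow] dup → fast++
(s=3,f=7) a[fast]=5≠a[slow]=4 write a[4]=5 → slow++,fast++
(s=4,f=8) a[fast]=6≠a[slow]=5 write a[5]=6 → slow++,fast++
(s=5,f=9) a[fast]=11≠a[slow]=6 write a[6]=11 → slow++,fast++
(s=6,f=10) a[fast]=11=a[slow] dup → fast++
(s=6,f=11) a[fast]=11=a[slow] dup → fast++
(s=6,f=12) a[fast]=12≠a[slow]=11 write a[7]=12 → slow++,fast++
(s=7,f=13) a[fast]=12=a[slow] dup → fast++

slow=7, fast=14, prefix=[1, 2, 3, 4, 5, 6, 11, 12]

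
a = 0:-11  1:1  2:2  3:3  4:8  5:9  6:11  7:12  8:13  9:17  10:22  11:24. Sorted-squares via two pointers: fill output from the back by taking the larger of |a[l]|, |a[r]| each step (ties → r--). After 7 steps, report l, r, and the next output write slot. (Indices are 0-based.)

l=0 r=11: |-11|<=|24| out[11]=576, r--
l=0 r=10: |-11|<=|22| out[10]=484, r--
l=0 r=9: |-11|<=|17| out[9]=289, r--
l=0 r=8: |-11|<=|13| out[8]=169, r--
l=0 r=7: |-11|<=|12| out[7]=144, r--
l=0 r=6: |-11|<=|11| out[6]=121, r--
l=0 r=5: |-11|>|9| out[5]=121, l++

l=1, r=5, next write slot=4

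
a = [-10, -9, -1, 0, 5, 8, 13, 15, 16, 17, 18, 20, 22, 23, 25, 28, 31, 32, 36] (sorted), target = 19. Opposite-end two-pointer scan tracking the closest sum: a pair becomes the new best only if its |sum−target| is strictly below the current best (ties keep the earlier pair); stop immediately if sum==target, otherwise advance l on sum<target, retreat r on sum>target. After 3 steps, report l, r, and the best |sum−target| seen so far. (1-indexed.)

l=1 r=19: -10+36=26 d=7 *, r--
l=1 r=18: -10+32=22 d=3 *, r--
l=1 r=17: -10+31=21 d=2 *, r--

l=1, r=16, best |Δ|=2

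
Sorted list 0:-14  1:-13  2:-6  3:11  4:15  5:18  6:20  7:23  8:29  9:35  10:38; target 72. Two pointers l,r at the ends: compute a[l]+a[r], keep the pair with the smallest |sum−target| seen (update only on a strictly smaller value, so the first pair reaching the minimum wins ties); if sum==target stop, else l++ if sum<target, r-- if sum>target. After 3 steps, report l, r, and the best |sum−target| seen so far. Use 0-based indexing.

[0,10] -14+38=24 d=48 * → l++
[1,10] -13+38=25 d=47 * → l++
[2,10] -6+38=32 d=40 * → l++

l=3, r=10, best |Δ|=40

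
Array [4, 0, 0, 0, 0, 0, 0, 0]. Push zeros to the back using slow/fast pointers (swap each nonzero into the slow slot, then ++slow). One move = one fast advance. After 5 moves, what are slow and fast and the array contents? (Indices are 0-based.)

(s=0,f=0) a[fast]=4≠0 swap→a[0]=4 → slow++,fast++
(s=1,f=1) a[fast]=0 → fast++
(s=1,f=2) a[fast]=0 → fast++
(s=1,f=3) a[fast]=0 → fast++
(s=1,f=4) a[fast]=0 → fast++

slow=1, fast=5, a=[4, 0, 0, 0, 0, 0, 0, 0]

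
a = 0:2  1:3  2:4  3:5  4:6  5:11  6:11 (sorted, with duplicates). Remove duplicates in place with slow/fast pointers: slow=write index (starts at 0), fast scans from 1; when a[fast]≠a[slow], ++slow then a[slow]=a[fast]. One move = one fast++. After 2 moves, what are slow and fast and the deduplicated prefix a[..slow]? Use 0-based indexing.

(s=0,f=1) a[fast]=3≠a[slow]=2 write a[1]=3 → slow++,fast++
(s=1,f=2) a[fast]=4≠a[slow]=3 write a[2]=4 → slow++,fast++

slow=2, fast=3, prefix=[2, 3, 4]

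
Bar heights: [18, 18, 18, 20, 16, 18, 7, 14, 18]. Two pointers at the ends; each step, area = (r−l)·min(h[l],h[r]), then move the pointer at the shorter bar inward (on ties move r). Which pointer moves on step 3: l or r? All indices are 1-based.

l=1 r=9: min(18,18)*8=144 best=144 *, r--
l=1 r=8: min(18,14)*7=98 best=144, r--
l=1 r=7: min(18,7)*6=42 best=144, r--

r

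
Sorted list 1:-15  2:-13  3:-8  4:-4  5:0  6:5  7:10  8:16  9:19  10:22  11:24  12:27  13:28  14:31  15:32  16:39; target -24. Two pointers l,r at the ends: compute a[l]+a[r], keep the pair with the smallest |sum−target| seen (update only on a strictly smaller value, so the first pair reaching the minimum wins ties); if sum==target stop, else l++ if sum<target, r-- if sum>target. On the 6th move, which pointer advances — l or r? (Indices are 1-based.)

[1,16] -15+39=24 d=48 * → r--
[1,15] -15+32=17 d=41 * → r--
[1,14] -15+31=16 d=40 * → r--
[1,13] -15+28=13 d=37 * → r--
[1,12] -15+27=12 d=36 * → r--
[1,11] -15+24=9 d=33 * → r--

r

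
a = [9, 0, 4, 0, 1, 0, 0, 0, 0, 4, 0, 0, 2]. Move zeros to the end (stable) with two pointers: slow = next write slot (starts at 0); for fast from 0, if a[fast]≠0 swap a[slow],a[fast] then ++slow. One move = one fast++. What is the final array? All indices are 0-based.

(s=0,f=0) a[fast]=9≠0 swap→a[0]=9 → slow++,fast++
(s=1,f=1) a[fast]=0 → fast++
(s=1,f=2) a[fast]=4≠0 swap→a[1]=4 → slow++,fast++
(s=2,f=3) a[fast]=0 → fast++
(s=2,f=4) a[fast]=1≠0 swap→a[2]=1 → slow++,fast++
(s=3,f=5) a[fast]=0 → fast++
(s=3,f=6) a[fast]=0 → fast++
(s=3,f=7) a[fast]=0 → fast++
(s=3,f=8) a[fast]=0 → fast++
(s=3,f=9) a[fast]=4≠0 swap→a[3]=4 → slow++,fast++
(s=4,f=10) a[fast]=0 → fast++
(s=4,f=11) a[fast]=0 → fast++
(s=4,f=12) a[fast]=2≠0 swap→a[4]=2 → slow++,fast++

[9, 4, 1, 4, 2, 0, 0, 0, 0, 0, 0, 0, 0]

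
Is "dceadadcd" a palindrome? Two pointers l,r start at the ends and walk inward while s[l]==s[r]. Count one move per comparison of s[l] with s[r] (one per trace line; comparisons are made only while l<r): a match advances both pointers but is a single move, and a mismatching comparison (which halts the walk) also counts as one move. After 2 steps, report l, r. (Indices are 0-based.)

[0,8] 'd'=='d' → l++,r--
[1,7] 'c'=='c' → l++,r--

l=2, r=6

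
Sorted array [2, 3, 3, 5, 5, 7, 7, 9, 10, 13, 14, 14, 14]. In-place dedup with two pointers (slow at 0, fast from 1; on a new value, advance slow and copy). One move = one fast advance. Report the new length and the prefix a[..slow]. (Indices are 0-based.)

length 8; prefix = [2, 3, 5, 7, 9, 10, 13, 14]

slow=0 fast=1: a[fast]=3≠a[slow]=2 write a[1]=3, slow++,fast++
slow=1 fast=2: a[fast]=3=a[slow] dup, fast++
slow=1 fast=3: a[fast]=5≠a[slow]=3 write a[2]=5, slow++,fast++
slow=2 fast=4: a[fast]=5=a[slow] dup, fast++
slow=2 fast=5: a[fast]=7≠a[slow]=5 write a[3]=7, slow++,fast++
slow=3 fast=6: a[fast]=7=a[slow] dup, fast++
slow=3 fast=7: a[fast]=9≠a[slow]=7 write a[4]=9, slow++,fast++
slow=4 fast=8: a[fast]=10≠a[slow]=9 write a[5]=10, slow++,fast++
slow=5 fast=9: a[fast]=13≠a[slow]=10 write a[6]=13, slow++,fast++
slow=6 fast=10: a[fast]=14≠a[slow]=13 write a[7]=14, slow++,fast++
slow=7 fast=11: a[fast]=14=a[slow] dup, fast++
slow=7 fast=12: a[fast]=14=a[slow] dup, fast++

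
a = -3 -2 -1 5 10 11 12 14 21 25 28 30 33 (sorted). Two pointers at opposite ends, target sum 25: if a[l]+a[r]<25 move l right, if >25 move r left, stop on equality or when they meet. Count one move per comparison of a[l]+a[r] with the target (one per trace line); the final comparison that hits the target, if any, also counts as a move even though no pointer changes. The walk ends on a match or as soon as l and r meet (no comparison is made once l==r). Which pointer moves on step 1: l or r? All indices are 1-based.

r

[1,13] -3+33=30 >25 → r--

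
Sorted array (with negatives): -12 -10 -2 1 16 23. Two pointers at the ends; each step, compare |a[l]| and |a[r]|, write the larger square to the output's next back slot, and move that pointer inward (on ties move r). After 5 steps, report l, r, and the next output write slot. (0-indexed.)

l=3, r=3, next write slot=0

[0,5] |-12|<=|23| out[5]=529 → r--
[0,4] |-12|<=|16| out[4]=256 → r--
[0,3] |-12|>|1| out[3]=144 → l++
[1,3] |-10|>|1| out[2]=100 → l++
[2,3] |-2|>|1| out[1]=4 → l++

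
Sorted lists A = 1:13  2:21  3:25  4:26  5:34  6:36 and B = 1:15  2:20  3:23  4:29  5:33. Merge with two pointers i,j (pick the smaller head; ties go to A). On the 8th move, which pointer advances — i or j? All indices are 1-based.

i=1 j=1: A[i]=13<=B[j]=15 take 13, i++
i=2 j=1: A[i]=21>B[j]=15 take 15, j++
i=2 j=2: A[i]=21>B[j]=20 take 20, j++
i=2 j=3: A[i]=21<=B[j]=23 take 21, i++
i=3 j=3: A[i]=25>B[j]=23 take 23, j++
i=3 j=4: A[i]=25<=B[j]=29 take 25, i++
i=4 j=4: A[i]=26<=B[j]=29 take 26, i++
i=5 j=4: A[i]=34>B[j]=29 take 29, j++

j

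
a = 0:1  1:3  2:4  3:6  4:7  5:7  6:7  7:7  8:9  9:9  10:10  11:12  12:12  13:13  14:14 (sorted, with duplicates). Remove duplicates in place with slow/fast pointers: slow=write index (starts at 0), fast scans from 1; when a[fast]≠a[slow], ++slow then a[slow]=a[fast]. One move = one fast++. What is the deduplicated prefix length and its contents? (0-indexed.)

length 10; prefix = [1, 3, 4, 6, 7, 9, 10, 12, 13, 14]

(s=0,f=1) a[fast]=3≠a[slow]=1 write a[1]=3 → slow++,fast++
(s=1,f=2) a[fast]=4≠a[slow]=3 write a[2]=4 → slow++,fast++
(s=2,f=3) a[fast]=6≠a[slow]=4 write a[3]=6 → slow++,fast++
(s=3,f=4) a[fast]=7≠a[slow]=6 write a[4]=7 → slow++,fast++
(s=4,f=5) a[fast]=7=a[slow] dup → fast++
(s=4,f=6) a[fast]=7=a[slow] dup → fast++
(s=4,f=7) a[fast]=7=a[slow] dup → fast++
(s=4,f=8) a[fast]=9≠a[slow]=7 write a[5]=9 → slow++,fast++
(s=5,f=9) a[fast]=9=a[slow] dup → fast++
(s=5,f=10) a[fast]=10≠a[slow]=9 write a[6]=10 → slow++,fast++
(s=6,f=11) a[fast]=12≠a[slow]=10 write a[7]=12 → slow++,fast++
(s=7,f=12) a[fast]=12=a[slow] dup → fast++
(s=7,f=13) a[fast]=13≠a[slow]=12 write a[8]=13 → slow++,fast++
(s=8,f=14) a[fast]=14≠a[slow]=13 write a[9]=14 → slow++,fast++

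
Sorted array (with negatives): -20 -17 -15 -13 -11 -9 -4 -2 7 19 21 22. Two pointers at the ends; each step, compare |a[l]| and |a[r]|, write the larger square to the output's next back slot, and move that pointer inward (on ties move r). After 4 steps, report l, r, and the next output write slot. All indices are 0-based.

[0,11] |-20|<=|22| out[11]=484 → r--
[0,10] |-20|<=|21| out[10]=441 → r--
[0,9] |-20|>|19| out[9]=400 → l++
[1,9] |-17|<=|19| out[8]=361 → r--

l=1, r=8, next write slot=7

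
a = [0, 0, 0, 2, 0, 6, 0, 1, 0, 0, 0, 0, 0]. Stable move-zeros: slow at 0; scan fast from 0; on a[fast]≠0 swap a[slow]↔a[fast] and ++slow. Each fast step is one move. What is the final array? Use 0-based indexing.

[2, 6, 1, 0, 0, 0, 0, 0, 0, 0, 0, 0, 0]

(s=0,f=0) a[fast]=0 → fast++
(s=0,f=1) a[fast]=0 → fast++
(s=0,f=2) a[fast]=0 → fast++
(s=0,f=3) a[fast]=2≠0 swap→a[0]=2 → slow++,fast++
(s=1,f=4) a[fast]=0 → fast++
(s=1,f=5) a[fast]=6≠0 swap→a[1]=6 → slow++,fast++
(s=2,f=6) a[fast]=0 → fast++
(s=2,f=7) a[fast]=1≠0 swap→a[2]=1 → slow++,fast++
(s=3,f=8) a[fast]=0 → fast++
(s=3,f=9) a[fast]=0 → fast++
(s=3,f=10) a[fast]=0 → fast++
(s=3,f=11) a[fast]=0 → fast++
(s=3,f=12) a[fast]=0 → fast++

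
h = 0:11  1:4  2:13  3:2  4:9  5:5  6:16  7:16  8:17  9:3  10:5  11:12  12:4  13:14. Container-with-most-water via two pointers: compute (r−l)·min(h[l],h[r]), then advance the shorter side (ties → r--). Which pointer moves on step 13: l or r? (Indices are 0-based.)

l

[0,13] min(11,14)*13=143 best=143 * → l++
[1,13] min(4,14)*12=48 best=143 → l++
[2,13] min(13,14)*11=143 best=143 → l++
[3,13] min(2,14)*10=20 best=143 → l++
[4,13] min(9,14)*9=81 best=143 → l++
[5,13] min(5,14)*8=40 best=143 → l++
[6,13] min(16,14)*7=98 best=143 → r--
[6,12] min(16,4)*6=24 best=143 → r--
[6,11] min(16,12)*5=60 best=143 → r--
[6,10] min(16,5)*4=20 best=143 → r--
[6,9] min(16,3)*3=9 best=143 → r--
[6,8] min(16,17)*2=32 best=143 → l++
[7,8] min(16,17)*1=16 best=143 → l++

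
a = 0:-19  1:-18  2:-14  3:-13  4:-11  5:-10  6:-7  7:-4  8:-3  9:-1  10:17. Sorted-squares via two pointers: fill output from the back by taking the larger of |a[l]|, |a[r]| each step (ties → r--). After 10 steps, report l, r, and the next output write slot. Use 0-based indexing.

l=9, r=9, next write slot=0

[0,10] |-19|>|17| out[10]=361 → l++
[1,10] |-18|>|17| out[9]=324 → l++
[2,10] |-14|<=|17| out[8]=289 → r--
[2,9] |-14|>|-1| out[7]=196 → l++
[3,9] |-13|>|-1| out[6]=169 → l++
[4,9] |-11|>|-1| out[5]=121 → l++
[5,9] |-10|>|-1| out[4]=100 → l++
[6,9] |-7|>|-1| out[3]=49 → l++
[7,9] |-4|>|-1| out[2]=16 → l++
[8,9] |-3|>|-1| out[1]=9 → l++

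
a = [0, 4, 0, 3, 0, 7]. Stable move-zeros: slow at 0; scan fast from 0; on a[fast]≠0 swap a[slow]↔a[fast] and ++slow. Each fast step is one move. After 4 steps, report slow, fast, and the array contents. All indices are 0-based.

slow=2, fast=4, a=[4, 3, 0, 0, 0, 7]

(s=0,f=0) a[fast]=0 → fast++
(s=0,f=1) a[fast]=4≠0 swap→a[0]=4 → slow++,fast++
(s=1,f=2) a[fast]=0 → fast++
(s=1,f=3) a[fast]=3≠0 swap→a[1]=3 → slow++,fast++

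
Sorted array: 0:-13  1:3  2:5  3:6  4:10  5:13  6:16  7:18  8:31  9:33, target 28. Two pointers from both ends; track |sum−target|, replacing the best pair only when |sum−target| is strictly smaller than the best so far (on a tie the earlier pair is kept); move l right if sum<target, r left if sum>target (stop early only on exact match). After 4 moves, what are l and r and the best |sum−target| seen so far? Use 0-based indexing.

[0,9] -13+33=20 d=8 * → l++
[1,9] 3+33=36 d=8 → r--
[1,8] 3+31=34 d=6 * → r--
[1,7] 3+18=21 d=7 → l++

l=2, r=7, best |Δ|=6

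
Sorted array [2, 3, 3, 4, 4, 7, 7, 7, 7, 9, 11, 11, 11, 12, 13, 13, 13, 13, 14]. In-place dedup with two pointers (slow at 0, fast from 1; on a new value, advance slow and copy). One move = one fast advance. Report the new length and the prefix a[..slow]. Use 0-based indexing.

length 9; prefix = [2, 3, 4, 7, 9, 11, 12, 13, 14]

slow=0 fast=1: a[fast]=3≠a[slow]=2 write a[1]=3, slow++,fast++
slow=1 fast=2: a[fast]=3=a[slow] dup, fast++
slow=1 fast=3: a[fast]=4≠a[slow]=3 write a[2]=4, slow++,fast++
slow=2 fast=4: a[fast]=4=a[slow] dup, fast++
slow=2 fast=5: a[fast]=7≠a[slow]=4 write a[3]=7, slow++,fast++
slow=3 fast=6: a[fast]=7=a[slow] dup, fast++
slow=3 fast=7: a[fast]=7=a[slow] dup, fast++
slow=3 fast=8: a[fast]=7=a[slow] dup, fast++
slow=3 fast=9: a[fast]=9≠a[slow]=7 write a[4]=9, slow++,fast++
slow=4 fast=10: a[fast]=11≠a[slow]=9 write a[5]=11, slow++,fast++
slow=5 fast=11: a[fast]=11=a[slow] dup, fast++
slow=5 fast=12: a[fast]=11=a[slow] dup, fast++
slow=5 fast=13: a[fast]=12≠a[slow]=11 write a[6]=12, slow++,fast++
slow=6 fast=14: a[fast]=13≠a[slow]=12 write a[7]=13, slow++,fast++
slow=7 fast=15: a[fast]=13=a[slow] dup, fast++
slow=7 fast=16: a[fast]=13=a[slow] dup, fast++
slow=7 fast=17: a[fast]=13=a[slow] dup, fast++
slow=7 fast=18: a[fast]=14≠a[slow]=13 write a[8]=14, slow++,fast++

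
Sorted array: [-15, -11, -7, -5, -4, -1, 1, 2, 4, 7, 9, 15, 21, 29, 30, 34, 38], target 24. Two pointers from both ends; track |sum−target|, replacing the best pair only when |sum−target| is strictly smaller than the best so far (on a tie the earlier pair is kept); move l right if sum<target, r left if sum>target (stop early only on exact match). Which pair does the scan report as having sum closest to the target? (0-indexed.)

[0,16] -15+38=23 d=1 * → l++
[1,16] -11+38=27 d=3 → r--
[1,15] -11+34=23 d=1 → l++
[2,15] -7+34=27 d=3 → r--
[2,14] -7+30=23 d=1 → l++
[3,14] -5+30=25 d=1 → r--
[3,13] -5+29=24 d=0 * → stop

pair (-5, 29) with sum 24 (|Δ|=0)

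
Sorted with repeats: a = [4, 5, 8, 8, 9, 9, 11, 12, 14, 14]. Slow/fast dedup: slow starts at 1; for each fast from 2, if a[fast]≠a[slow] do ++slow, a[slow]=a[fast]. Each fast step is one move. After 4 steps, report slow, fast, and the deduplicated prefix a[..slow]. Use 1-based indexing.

slow=4, fast=6, prefix=[4, 5, 8, 9]

(s=1,f=2) a[fast]=5≠a[slow]=4 write a[2]=5 → slow++,fast++
(s=2,f=3) a[fast]=8≠a[slow]=5 write a[3]=8 → slow++,fast++
(s=3,f=4) a[fast]=8=a[slow] dup → fast++
(s=3,f=5) a[fast]=9≠a[slow]=8 write a[4]=9 → slow++,fast++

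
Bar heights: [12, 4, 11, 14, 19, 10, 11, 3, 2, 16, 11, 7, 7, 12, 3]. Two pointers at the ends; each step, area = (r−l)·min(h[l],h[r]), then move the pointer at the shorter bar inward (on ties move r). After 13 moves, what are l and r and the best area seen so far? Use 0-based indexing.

l=0 r=14: min(12,3)*14=42 best=42 *, r--
l=0 r=13: min(12,12)*13=156 best=156 *, r--
l=0 r=12: min(12,7)*12=84 best=156, r--
l=0 r=11: min(12,7)*11=77 best=156, r--
l=0 r=10: min(12,11)*10=110 best=156, r--
l=0 r=9: min(12,16)*9=108 best=156, l++
l=1 r=9: min(4,16)*8=32 best=156, l++
l=2 r=9: min(11,16)*7=77 best=156, l++
l=3 r=9: min(14,16)*6=84 best=156, l++
l=4 r=9: min(19,16)*5=80 best=156, r--
l=4 r=8: min(19,2)*4=8 best=156, r--
l=4 r=7: min(19,3)*3=9 best=156, r--
l=4 r=6: min(19,11)*2=22 best=156, r--

l=4, r=5, best area=156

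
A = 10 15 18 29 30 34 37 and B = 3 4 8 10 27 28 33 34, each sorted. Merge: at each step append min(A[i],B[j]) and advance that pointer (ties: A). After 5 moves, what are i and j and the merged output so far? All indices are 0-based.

i=1, j=4, merged so far=[3, 4, 8, 10, 10]

i=0 j=0: A[i]=10>B[j]=3 take 3, j++
i=0 j=1: A[i]=10>B[j]=4 take 4, j++
i=0 j=2: A[i]=10>B[j]=8 take 8, j++
i=0 j=3: A[i]=10<=B[j]=10 take 10, i++
i=1 j=3: A[i]=15>B[j]=10 take 10, j++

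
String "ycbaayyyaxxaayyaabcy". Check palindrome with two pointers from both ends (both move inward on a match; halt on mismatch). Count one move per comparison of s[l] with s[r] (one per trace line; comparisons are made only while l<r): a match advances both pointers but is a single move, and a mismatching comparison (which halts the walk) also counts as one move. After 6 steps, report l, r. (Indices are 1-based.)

[1,20] 'y'=='y' → l++,r--
[2,19] 'c'=='c' → l++,r--
[3,18] 'b'=='b' → l++,r--
[4,17] 'a'=='a' → l++,r--
[5,16] 'a'=='a' → l++,r--
[6,15] 'y'=='y' → l++,r--

l=7, r=14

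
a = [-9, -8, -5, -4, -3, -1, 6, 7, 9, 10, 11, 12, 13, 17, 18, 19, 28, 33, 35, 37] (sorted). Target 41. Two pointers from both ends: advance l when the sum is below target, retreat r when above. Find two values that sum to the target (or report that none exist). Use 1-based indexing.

(6, 35)

[1,20] -9+37=28 <41 → l++
[2,20] -8+37=29 <41 → l++
[3,20] -5+37=32 <41 → l++
[4,20] -4+37=33 <41 → l++
[5,20] -3+37=34 <41 → l++
[6,20] -1+37=36 <41 → l++
[7,20] 6+37=43 >41 → r--
[7,19] 6+35=41 → found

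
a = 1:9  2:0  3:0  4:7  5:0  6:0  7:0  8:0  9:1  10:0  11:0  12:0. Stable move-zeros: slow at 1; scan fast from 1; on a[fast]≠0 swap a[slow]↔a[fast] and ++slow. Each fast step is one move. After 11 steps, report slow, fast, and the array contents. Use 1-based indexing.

slow=4, fast=12, a=[9, 7, 1, 0, 0, 0, 0, 0, 0, 0, 0, 0]

slow=1 fast=1: a[fast]=9≠0 swap→a[1]=9, slow++,fast++
slow=2 fast=2: a[fast]=0, fast++
slow=2 fast=3: a[fast]=0, fast++
slow=2 fast=4: a[fast]=7≠0 swap→a[2]=7, slow++,fast++
slow=3 fast=5: a[fast]=0, fast++
slow=3 fast=6: a[fast]=0, fast++
slow=3 fast=7: a[fast]=0, fast++
slow=3 fast=8: a[fast]=0, fast++
slow=3 fast=9: a[fast]=1≠0 swap→a[3]=1, slow++,fast++
slow=4 fast=10: a[fast]=0, fast++
slow=4 fast=11: a[fast]=0, fast++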